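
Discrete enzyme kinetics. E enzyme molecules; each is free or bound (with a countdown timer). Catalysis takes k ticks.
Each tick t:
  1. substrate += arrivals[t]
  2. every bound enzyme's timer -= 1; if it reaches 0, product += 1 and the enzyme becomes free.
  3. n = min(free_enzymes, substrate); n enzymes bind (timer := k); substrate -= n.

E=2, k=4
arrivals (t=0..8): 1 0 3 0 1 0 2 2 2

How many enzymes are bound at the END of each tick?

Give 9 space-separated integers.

t=0: arr=1 -> substrate=0 bound=1 product=0
t=1: arr=0 -> substrate=0 bound=1 product=0
t=2: arr=3 -> substrate=2 bound=2 product=0
t=3: arr=0 -> substrate=2 bound=2 product=0
t=4: arr=1 -> substrate=2 bound=2 product=1
t=5: arr=0 -> substrate=2 bound=2 product=1
t=6: arr=2 -> substrate=3 bound=2 product=2
t=7: arr=2 -> substrate=5 bound=2 product=2
t=8: arr=2 -> substrate=6 bound=2 product=3

Answer: 1 1 2 2 2 2 2 2 2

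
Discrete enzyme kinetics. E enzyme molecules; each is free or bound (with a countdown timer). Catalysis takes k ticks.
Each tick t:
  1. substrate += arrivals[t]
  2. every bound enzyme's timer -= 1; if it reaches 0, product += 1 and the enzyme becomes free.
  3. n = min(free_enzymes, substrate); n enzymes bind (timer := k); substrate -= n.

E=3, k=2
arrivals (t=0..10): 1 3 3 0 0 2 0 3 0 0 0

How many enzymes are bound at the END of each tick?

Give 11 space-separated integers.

Answer: 1 3 3 3 3 3 2 3 3 0 0

Derivation:
t=0: arr=1 -> substrate=0 bound=1 product=0
t=1: arr=3 -> substrate=1 bound=3 product=0
t=2: arr=3 -> substrate=3 bound=3 product=1
t=3: arr=0 -> substrate=1 bound=3 product=3
t=4: arr=0 -> substrate=0 bound=3 product=4
t=5: arr=2 -> substrate=0 bound=3 product=6
t=6: arr=0 -> substrate=0 bound=2 product=7
t=7: arr=3 -> substrate=0 bound=3 product=9
t=8: arr=0 -> substrate=0 bound=3 product=9
t=9: arr=0 -> substrate=0 bound=0 product=12
t=10: arr=0 -> substrate=0 bound=0 product=12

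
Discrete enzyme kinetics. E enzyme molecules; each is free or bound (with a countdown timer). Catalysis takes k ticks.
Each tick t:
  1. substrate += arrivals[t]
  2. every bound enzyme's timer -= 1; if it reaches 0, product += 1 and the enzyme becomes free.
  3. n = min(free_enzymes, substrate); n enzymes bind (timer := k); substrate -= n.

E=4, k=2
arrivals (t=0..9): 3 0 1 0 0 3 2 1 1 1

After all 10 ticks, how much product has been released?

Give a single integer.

Answer: 10

Derivation:
t=0: arr=3 -> substrate=0 bound=3 product=0
t=1: arr=0 -> substrate=0 bound=3 product=0
t=2: arr=1 -> substrate=0 bound=1 product=3
t=3: arr=0 -> substrate=0 bound=1 product=3
t=4: arr=0 -> substrate=0 bound=0 product=4
t=5: arr=3 -> substrate=0 bound=3 product=4
t=6: arr=2 -> substrate=1 bound=4 product=4
t=7: arr=1 -> substrate=0 bound=3 product=7
t=8: arr=1 -> substrate=0 bound=3 product=8
t=9: arr=1 -> substrate=0 bound=2 product=10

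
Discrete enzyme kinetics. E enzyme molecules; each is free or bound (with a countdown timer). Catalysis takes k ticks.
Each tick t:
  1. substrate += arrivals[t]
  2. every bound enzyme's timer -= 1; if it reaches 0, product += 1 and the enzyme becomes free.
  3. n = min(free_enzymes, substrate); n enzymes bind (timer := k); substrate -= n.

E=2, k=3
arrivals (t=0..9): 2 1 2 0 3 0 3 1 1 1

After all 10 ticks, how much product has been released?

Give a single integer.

Answer: 6

Derivation:
t=0: arr=2 -> substrate=0 bound=2 product=0
t=1: arr=1 -> substrate=1 bound=2 product=0
t=2: arr=2 -> substrate=3 bound=2 product=0
t=3: arr=0 -> substrate=1 bound=2 product=2
t=4: arr=3 -> substrate=4 bound=2 product=2
t=5: arr=0 -> substrate=4 bound=2 product=2
t=6: arr=3 -> substrate=5 bound=2 product=4
t=7: arr=1 -> substrate=6 bound=2 product=4
t=8: arr=1 -> substrate=7 bound=2 product=4
t=9: arr=1 -> substrate=6 bound=2 product=6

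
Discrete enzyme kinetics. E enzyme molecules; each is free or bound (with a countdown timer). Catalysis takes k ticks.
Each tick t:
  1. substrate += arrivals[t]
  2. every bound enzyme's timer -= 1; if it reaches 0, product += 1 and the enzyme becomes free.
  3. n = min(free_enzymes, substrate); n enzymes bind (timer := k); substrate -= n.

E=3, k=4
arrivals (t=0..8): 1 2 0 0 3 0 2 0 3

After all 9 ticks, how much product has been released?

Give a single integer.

t=0: arr=1 -> substrate=0 bound=1 product=0
t=1: arr=2 -> substrate=0 bound=3 product=0
t=2: arr=0 -> substrate=0 bound=3 product=0
t=3: arr=0 -> substrate=0 bound=3 product=0
t=4: arr=3 -> substrate=2 bound=3 product=1
t=5: arr=0 -> substrate=0 bound=3 product=3
t=6: arr=2 -> substrate=2 bound=3 product=3
t=7: arr=0 -> substrate=2 bound=3 product=3
t=8: arr=3 -> substrate=4 bound=3 product=4

Answer: 4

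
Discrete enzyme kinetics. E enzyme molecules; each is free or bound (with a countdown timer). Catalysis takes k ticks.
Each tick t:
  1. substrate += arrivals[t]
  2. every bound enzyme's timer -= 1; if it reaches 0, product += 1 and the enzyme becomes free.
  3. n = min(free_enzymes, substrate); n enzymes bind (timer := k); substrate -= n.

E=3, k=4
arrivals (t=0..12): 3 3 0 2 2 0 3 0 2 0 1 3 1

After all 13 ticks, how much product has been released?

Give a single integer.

t=0: arr=3 -> substrate=0 bound=3 product=0
t=1: arr=3 -> substrate=3 bound=3 product=0
t=2: arr=0 -> substrate=3 bound=3 product=0
t=3: arr=2 -> substrate=5 bound=3 product=0
t=4: arr=2 -> substrate=4 bound=3 product=3
t=5: arr=0 -> substrate=4 bound=3 product=3
t=6: arr=3 -> substrate=7 bound=3 product=3
t=7: arr=0 -> substrate=7 bound=3 product=3
t=8: arr=2 -> substrate=6 bound=3 product=6
t=9: arr=0 -> substrate=6 bound=3 product=6
t=10: arr=1 -> substrate=7 bound=3 product=6
t=11: arr=3 -> substrate=10 bound=3 product=6
t=12: arr=1 -> substrate=8 bound=3 product=9

Answer: 9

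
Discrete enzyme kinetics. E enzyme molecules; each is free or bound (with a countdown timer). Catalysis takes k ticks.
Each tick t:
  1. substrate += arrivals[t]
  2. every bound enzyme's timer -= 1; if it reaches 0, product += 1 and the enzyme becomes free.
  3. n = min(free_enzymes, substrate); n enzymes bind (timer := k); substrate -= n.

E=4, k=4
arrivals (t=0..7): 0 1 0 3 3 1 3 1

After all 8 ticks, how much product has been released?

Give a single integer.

Answer: 4

Derivation:
t=0: arr=0 -> substrate=0 bound=0 product=0
t=1: arr=1 -> substrate=0 bound=1 product=0
t=2: arr=0 -> substrate=0 bound=1 product=0
t=3: arr=3 -> substrate=0 bound=4 product=0
t=4: arr=3 -> substrate=3 bound=4 product=0
t=5: arr=1 -> substrate=3 bound=4 product=1
t=6: arr=3 -> substrate=6 bound=4 product=1
t=7: arr=1 -> substrate=4 bound=4 product=4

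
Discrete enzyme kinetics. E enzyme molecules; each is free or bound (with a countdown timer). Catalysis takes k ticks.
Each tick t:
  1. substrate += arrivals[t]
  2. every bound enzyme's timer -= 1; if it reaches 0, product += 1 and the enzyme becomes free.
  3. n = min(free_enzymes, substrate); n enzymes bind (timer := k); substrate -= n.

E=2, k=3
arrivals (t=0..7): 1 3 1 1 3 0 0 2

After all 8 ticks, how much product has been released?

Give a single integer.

t=0: arr=1 -> substrate=0 bound=1 product=0
t=1: arr=3 -> substrate=2 bound=2 product=0
t=2: arr=1 -> substrate=3 bound=2 product=0
t=3: arr=1 -> substrate=3 bound=2 product=1
t=4: arr=3 -> substrate=5 bound=2 product=2
t=5: arr=0 -> substrate=5 bound=2 product=2
t=6: arr=0 -> substrate=4 bound=2 product=3
t=7: arr=2 -> substrate=5 bound=2 product=4

Answer: 4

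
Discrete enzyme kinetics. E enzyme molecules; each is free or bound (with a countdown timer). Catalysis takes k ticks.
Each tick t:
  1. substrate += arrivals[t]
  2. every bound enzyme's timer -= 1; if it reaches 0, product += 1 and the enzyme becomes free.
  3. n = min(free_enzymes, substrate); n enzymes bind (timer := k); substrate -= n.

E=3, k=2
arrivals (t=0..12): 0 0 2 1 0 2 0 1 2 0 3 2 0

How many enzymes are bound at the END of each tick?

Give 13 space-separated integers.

Answer: 0 0 2 3 1 2 2 1 3 2 3 3 2

Derivation:
t=0: arr=0 -> substrate=0 bound=0 product=0
t=1: arr=0 -> substrate=0 bound=0 product=0
t=2: arr=2 -> substrate=0 bound=2 product=0
t=3: arr=1 -> substrate=0 bound=3 product=0
t=4: arr=0 -> substrate=0 bound=1 product=2
t=5: arr=2 -> substrate=0 bound=2 product=3
t=6: arr=0 -> substrate=0 bound=2 product=3
t=7: arr=1 -> substrate=0 bound=1 product=5
t=8: arr=2 -> substrate=0 bound=3 product=5
t=9: arr=0 -> substrate=0 bound=2 product=6
t=10: arr=3 -> substrate=0 bound=3 product=8
t=11: arr=2 -> substrate=2 bound=3 product=8
t=12: arr=0 -> substrate=0 bound=2 product=11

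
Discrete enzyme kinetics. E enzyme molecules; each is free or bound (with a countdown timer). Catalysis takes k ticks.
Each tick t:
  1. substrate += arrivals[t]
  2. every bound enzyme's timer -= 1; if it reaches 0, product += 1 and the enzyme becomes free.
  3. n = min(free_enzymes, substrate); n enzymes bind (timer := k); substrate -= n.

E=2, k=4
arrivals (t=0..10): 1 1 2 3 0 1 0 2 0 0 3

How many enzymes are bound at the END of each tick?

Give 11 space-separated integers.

t=0: arr=1 -> substrate=0 bound=1 product=0
t=1: arr=1 -> substrate=0 bound=2 product=0
t=2: arr=2 -> substrate=2 bound=2 product=0
t=3: arr=3 -> substrate=5 bound=2 product=0
t=4: arr=0 -> substrate=4 bound=2 product=1
t=5: arr=1 -> substrate=4 bound=2 product=2
t=6: arr=0 -> substrate=4 bound=2 product=2
t=7: arr=2 -> substrate=6 bound=2 product=2
t=8: arr=0 -> substrate=5 bound=2 product=3
t=9: arr=0 -> substrate=4 bound=2 product=4
t=10: arr=3 -> substrate=7 bound=2 product=4

Answer: 1 2 2 2 2 2 2 2 2 2 2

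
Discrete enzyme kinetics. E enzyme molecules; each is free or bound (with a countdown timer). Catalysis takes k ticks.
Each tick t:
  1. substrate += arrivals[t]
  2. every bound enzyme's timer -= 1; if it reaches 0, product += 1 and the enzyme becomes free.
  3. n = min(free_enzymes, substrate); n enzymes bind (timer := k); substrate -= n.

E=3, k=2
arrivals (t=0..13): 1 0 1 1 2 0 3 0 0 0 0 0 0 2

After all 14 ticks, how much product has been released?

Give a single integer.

t=0: arr=1 -> substrate=0 bound=1 product=0
t=1: arr=0 -> substrate=0 bound=1 product=0
t=2: arr=1 -> substrate=0 bound=1 product=1
t=3: arr=1 -> substrate=0 bound=2 product=1
t=4: arr=2 -> substrate=0 bound=3 product=2
t=5: arr=0 -> substrate=0 bound=2 product=3
t=6: arr=3 -> substrate=0 bound=3 product=5
t=7: arr=0 -> substrate=0 bound=3 product=5
t=8: arr=0 -> substrate=0 bound=0 product=8
t=9: arr=0 -> substrate=0 bound=0 product=8
t=10: arr=0 -> substrate=0 bound=0 product=8
t=11: arr=0 -> substrate=0 bound=0 product=8
t=12: arr=0 -> substrate=0 bound=0 product=8
t=13: arr=2 -> substrate=0 bound=2 product=8

Answer: 8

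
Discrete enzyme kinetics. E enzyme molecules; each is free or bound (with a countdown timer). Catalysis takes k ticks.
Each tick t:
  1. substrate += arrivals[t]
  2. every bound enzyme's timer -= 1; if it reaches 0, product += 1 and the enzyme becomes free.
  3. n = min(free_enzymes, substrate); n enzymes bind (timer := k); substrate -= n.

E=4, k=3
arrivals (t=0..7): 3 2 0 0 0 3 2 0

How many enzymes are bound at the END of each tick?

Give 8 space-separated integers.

Answer: 3 4 4 2 1 4 4 4

Derivation:
t=0: arr=3 -> substrate=0 bound=3 product=0
t=1: arr=2 -> substrate=1 bound=4 product=0
t=2: arr=0 -> substrate=1 bound=4 product=0
t=3: arr=0 -> substrate=0 bound=2 product=3
t=4: arr=0 -> substrate=0 bound=1 product=4
t=5: arr=3 -> substrate=0 bound=4 product=4
t=6: arr=2 -> substrate=1 bound=4 product=5
t=7: arr=0 -> substrate=1 bound=4 product=5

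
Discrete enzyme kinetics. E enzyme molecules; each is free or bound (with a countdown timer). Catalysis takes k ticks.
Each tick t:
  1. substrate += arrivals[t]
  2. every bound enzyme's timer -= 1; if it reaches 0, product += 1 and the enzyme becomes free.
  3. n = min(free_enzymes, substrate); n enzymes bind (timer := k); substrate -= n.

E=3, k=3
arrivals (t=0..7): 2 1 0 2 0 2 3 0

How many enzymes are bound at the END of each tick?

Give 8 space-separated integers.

t=0: arr=2 -> substrate=0 bound=2 product=0
t=1: arr=1 -> substrate=0 bound=3 product=0
t=2: arr=0 -> substrate=0 bound=3 product=0
t=3: arr=2 -> substrate=0 bound=3 product=2
t=4: arr=0 -> substrate=0 bound=2 product=3
t=5: arr=2 -> substrate=1 bound=3 product=3
t=6: arr=3 -> substrate=2 bound=3 product=5
t=7: arr=0 -> substrate=2 bound=3 product=5

Answer: 2 3 3 3 2 3 3 3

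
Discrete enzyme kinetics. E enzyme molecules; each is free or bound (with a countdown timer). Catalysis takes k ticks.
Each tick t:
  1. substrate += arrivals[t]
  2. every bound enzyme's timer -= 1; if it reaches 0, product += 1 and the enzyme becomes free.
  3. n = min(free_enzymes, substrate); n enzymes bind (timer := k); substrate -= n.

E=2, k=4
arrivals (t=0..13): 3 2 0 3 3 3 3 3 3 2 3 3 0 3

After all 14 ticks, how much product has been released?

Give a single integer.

Answer: 6

Derivation:
t=0: arr=3 -> substrate=1 bound=2 product=0
t=1: arr=2 -> substrate=3 bound=2 product=0
t=2: arr=0 -> substrate=3 bound=2 product=0
t=3: arr=3 -> substrate=6 bound=2 product=0
t=4: arr=3 -> substrate=7 bound=2 product=2
t=5: arr=3 -> substrate=10 bound=2 product=2
t=6: arr=3 -> substrate=13 bound=2 product=2
t=7: arr=3 -> substrate=16 bound=2 product=2
t=8: arr=3 -> substrate=17 bound=2 product=4
t=9: arr=2 -> substrate=19 bound=2 product=4
t=10: arr=3 -> substrate=22 bound=2 product=4
t=11: arr=3 -> substrate=25 bound=2 product=4
t=12: arr=0 -> substrate=23 bound=2 product=6
t=13: arr=3 -> substrate=26 bound=2 product=6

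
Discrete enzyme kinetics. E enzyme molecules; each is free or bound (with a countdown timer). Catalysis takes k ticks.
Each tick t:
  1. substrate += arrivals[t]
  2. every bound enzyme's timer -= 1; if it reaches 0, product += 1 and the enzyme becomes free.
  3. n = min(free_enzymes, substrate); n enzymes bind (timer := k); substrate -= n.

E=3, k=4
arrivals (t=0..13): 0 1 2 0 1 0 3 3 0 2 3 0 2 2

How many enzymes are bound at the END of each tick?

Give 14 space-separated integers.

t=0: arr=0 -> substrate=0 bound=0 product=0
t=1: arr=1 -> substrate=0 bound=1 product=0
t=2: arr=2 -> substrate=0 bound=3 product=0
t=3: arr=0 -> substrate=0 bound=3 product=0
t=4: arr=1 -> substrate=1 bound=3 product=0
t=5: arr=0 -> substrate=0 bound=3 product=1
t=6: arr=3 -> substrate=1 bound=3 product=3
t=7: arr=3 -> substrate=4 bound=3 product=3
t=8: arr=0 -> substrate=4 bound=3 product=3
t=9: arr=2 -> substrate=5 bound=3 product=4
t=10: arr=3 -> substrate=6 bound=3 product=6
t=11: arr=0 -> substrate=6 bound=3 product=6
t=12: arr=2 -> substrate=8 bound=3 product=6
t=13: arr=2 -> substrate=9 bound=3 product=7

Answer: 0 1 3 3 3 3 3 3 3 3 3 3 3 3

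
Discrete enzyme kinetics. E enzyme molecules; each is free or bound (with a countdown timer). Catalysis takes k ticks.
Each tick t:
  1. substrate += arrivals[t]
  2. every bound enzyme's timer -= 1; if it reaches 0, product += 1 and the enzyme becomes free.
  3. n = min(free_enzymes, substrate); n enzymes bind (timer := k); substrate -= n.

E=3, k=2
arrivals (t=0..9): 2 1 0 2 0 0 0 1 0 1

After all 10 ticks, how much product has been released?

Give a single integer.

Answer: 6

Derivation:
t=0: arr=2 -> substrate=0 bound=2 product=0
t=1: arr=1 -> substrate=0 bound=3 product=0
t=2: arr=0 -> substrate=0 bound=1 product=2
t=3: arr=2 -> substrate=0 bound=2 product=3
t=4: arr=0 -> substrate=0 bound=2 product=3
t=5: arr=0 -> substrate=0 bound=0 product=5
t=6: arr=0 -> substrate=0 bound=0 product=5
t=7: arr=1 -> substrate=0 bound=1 product=5
t=8: arr=0 -> substrate=0 bound=1 product=5
t=9: arr=1 -> substrate=0 bound=1 product=6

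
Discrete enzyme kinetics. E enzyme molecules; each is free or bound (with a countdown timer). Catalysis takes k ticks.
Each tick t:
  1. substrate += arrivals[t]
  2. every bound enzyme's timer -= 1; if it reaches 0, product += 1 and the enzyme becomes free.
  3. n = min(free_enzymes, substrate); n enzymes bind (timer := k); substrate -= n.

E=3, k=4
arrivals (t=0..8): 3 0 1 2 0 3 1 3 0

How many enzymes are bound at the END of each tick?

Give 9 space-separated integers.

Answer: 3 3 3 3 3 3 3 3 3

Derivation:
t=0: arr=3 -> substrate=0 bound=3 product=0
t=1: arr=0 -> substrate=0 bound=3 product=0
t=2: arr=1 -> substrate=1 bound=3 product=0
t=3: arr=2 -> substrate=3 bound=3 product=0
t=4: arr=0 -> substrate=0 bound=3 product=3
t=5: arr=3 -> substrate=3 bound=3 product=3
t=6: arr=1 -> substrate=4 bound=3 product=3
t=7: arr=3 -> substrate=7 bound=3 product=3
t=8: arr=0 -> substrate=4 bound=3 product=6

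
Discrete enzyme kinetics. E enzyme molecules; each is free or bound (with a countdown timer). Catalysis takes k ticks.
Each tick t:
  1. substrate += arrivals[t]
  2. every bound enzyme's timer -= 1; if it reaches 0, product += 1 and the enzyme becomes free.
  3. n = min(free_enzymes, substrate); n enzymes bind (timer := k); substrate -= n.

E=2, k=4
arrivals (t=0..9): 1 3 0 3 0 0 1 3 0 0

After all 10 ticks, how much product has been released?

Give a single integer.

Answer: 4

Derivation:
t=0: arr=1 -> substrate=0 bound=1 product=0
t=1: arr=3 -> substrate=2 bound=2 product=0
t=2: arr=0 -> substrate=2 bound=2 product=0
t=3: arr=3 -> substrate=5 bound=2 product=0
t=4: arr=0 -> substrate=4 bound=2 product=1
t=5: arr=0 -> substrate=3 bound=2 product=2
t=6: arr=1 -> substrate=4 bound=2 product=2
t=7: arr=3 -> substrate=7 bound=2 product=2
t=8: arr=0 -> substrate=6 bound=2 product=3
t=9: arr=0 -> substrate=5 bound=2 product=4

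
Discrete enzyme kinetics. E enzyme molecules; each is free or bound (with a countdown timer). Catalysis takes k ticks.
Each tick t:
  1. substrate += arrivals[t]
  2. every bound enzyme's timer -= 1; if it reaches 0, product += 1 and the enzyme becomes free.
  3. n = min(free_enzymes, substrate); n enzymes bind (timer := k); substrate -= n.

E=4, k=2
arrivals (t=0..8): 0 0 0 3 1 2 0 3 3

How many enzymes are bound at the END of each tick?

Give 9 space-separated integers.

Answer: 0 0 0 3 4 3 2 3 4

Derivation:
t=0: arr=0 -> substrate=0 bound=0 product=0
t=1: arr=0 -> substrate=0 bound=0 product=0
t=2: arr=0 -> substrate=0 bound=0 product=0
t=3: arr=3 -> substrate=0 bound=3 product=0
t=4: arr=1 -> substrate=0 bound=4 product=0
t=5: arr=2 -> substrate=0 bound=3 product=3
t=6: arr=0 -> substrate=0 bound=2 product=4
t=7: arr=3 -> substrate=0 bound=3 product=6
t=8: arr=3 -> substrate=2 bound=4 product=6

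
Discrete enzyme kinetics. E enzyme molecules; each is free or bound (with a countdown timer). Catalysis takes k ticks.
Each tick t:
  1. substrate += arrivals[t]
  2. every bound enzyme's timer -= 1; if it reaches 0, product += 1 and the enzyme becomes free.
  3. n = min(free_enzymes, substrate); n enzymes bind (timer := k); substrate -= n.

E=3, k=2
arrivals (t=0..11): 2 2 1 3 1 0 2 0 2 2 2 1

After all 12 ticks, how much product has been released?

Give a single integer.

t=0: arr=2 -> substrate=0 bound=2 product=0
t=1: arr=2 -> substrate=1 bound=3 product=0
t=2: arr=1 -> substrate=0 bound=3 product=2
t=3: arr=3 -> substrate=2 bound=3 product=3
t=4: arr=1 -> substrate=1 bound=3 product=5
t=5: arr=0 -> substrate=0 bound=3 product=6
t=6: arr=2 -> substrate=0 bound=3 product=8
t=7: arr=0 -> substrate=0 bound=2 product=9
t=8: arr=2 -> substrate=0 bound=2 product=11
t=9: arr=2 -> substrate=1 bound=3 product=11
t=10: arr=2 -> substrate=1 bound=3 product=13
t=11: arr=1 -> substrate=1 bound=3 product=14

Answer: 14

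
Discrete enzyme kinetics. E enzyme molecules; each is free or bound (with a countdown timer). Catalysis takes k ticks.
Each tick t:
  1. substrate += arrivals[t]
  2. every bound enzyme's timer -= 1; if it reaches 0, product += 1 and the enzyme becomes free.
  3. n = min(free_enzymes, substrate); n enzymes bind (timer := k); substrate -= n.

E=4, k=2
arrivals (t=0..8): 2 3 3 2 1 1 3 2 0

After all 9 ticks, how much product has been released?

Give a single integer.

Answer: 14

Derivation:
t=0: arr=2 -> substrate=0 bound=2 product=0
t=1: arr=3 -> substrate=1 bound=4 product=0
t=2: arr=3 -> substrate=2 bound=4 product=2
t=3: arr=2 -> substrate=2 bound=4 product=4
t=4: arr=1 -> substrate=1 bound=4 product=6
t=5: arr=1 -> substrate=0 bound=4 product=8
t=6: arr=3 -> substrate=1 bound=4 product=10
t=7: arr=2 -> substrate=1 bound=4 product=12
t=8: arr=0 -> substrate=0 bound=3 product=14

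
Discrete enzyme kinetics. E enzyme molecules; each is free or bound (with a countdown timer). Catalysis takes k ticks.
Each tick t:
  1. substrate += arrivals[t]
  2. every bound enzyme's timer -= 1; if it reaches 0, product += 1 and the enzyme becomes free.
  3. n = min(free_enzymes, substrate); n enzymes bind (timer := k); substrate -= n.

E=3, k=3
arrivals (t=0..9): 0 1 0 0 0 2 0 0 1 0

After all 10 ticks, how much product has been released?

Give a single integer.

t=0: arr=0 -> substrate=0 bound=0 product=0
t=1: arr=1 -> substrate=0 bound=1 product=0
t=2: arr=0 -> substrate=0 bound=1 product=0
t=3: arr=0 -> substrate=0 bound=1 product=0
t=4: arr=0 -> substrate=0 bound=0 product=1
t=5: arr=2 -> substrate=0 bound=2 product=1
t=6: arr=0 -> substrate=0 bound=2 product=1
t=7: arr=0 -> substrate=0 bound=2 product=1
t=8: arr=1 -> substrate=0 bound=1 product=3
t=9: arr=0 -> substrate=0 bound=1 product=3

Answer: 3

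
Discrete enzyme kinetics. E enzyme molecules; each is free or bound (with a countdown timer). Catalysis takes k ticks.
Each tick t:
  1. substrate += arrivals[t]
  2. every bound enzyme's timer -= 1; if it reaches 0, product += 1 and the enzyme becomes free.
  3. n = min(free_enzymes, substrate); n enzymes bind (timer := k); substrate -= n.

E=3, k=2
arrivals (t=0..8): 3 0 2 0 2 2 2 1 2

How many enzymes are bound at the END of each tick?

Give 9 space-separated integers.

Answer: 3 3 2 2 2 3 3 3 3

Derivation:
t=0: arr=3 -> substrate=0 bound=3 product=0
t=1: arr=0 -> substrate=0 bound=3 product=0
t=2: arr=2 -> substrate=0 bound=2 product=3
t=3: arr=0 -> substrate=0 bound=2 product=3
t=4: arr=2 -> substrate=0 bound=2 product=5
t=5: arr=2 -> substrate=1 bound=3 product=5
t=6: arr=2 -> substrate=1 bound=3 product=7
t=7: arr=1 -> substrate=1 bound=3 product=8
t=8: arr=2 -> substrate=1 bound=3 product=10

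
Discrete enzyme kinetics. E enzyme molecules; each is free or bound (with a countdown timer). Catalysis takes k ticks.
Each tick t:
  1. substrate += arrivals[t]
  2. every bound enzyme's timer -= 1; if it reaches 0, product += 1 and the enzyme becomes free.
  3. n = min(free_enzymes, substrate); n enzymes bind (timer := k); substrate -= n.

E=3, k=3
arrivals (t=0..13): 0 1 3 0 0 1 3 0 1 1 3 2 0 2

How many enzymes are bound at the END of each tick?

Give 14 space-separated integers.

Answer: 0 1 3 3 3 2 3 3 3 3 3 3 3 3

Derivation:
t=0: arr=0 -> substrate=0 bound=0 product=0
t=1: arr=1 -> substrate=0 bound=1 product=0
t=2: arr=3 -> substrate=1 bound=3 product=0
t=3: arr=0 -> substrate=1 bound=3 product=0
t=4: arr=0 -> substrate=0 bound=3 product=1
t=5: arr=1 -> substrate=0 bound=2 product=3
t=6: arr=3 -> substrate=2 bound=3 product=3
t=7: arr=0 -> substrate=1 bound=3 product=4
t=8: arr=1 -> substrate=1 bound=3 product=5
t=9: arr=1 -> substrate=1 bound=3 product=6
t=10: arr=3 -> substrate=3 bound=3 product=7
t=11: arr=2 -> substrate=4 bound=3 product=8
t=12: arr=0 -> substrate=3 bound=3 product=9
t=13: arr=2 -> substrate=4 bound=3 product=10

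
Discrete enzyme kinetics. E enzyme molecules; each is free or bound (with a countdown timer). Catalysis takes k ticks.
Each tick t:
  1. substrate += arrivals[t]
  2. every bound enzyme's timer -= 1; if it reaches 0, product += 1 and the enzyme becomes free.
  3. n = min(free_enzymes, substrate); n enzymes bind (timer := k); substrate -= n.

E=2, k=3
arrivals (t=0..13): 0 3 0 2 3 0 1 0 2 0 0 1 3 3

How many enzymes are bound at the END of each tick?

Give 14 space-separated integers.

Answer: 0 2 2 2 2 2 2 2 2 2 2 2 2 2

Derivation:
t=0: arr=0 -> substrate=0 bound=0 product=0
t=1: arr=3 -> substrate=1 bound=2 product=0
t=2: arr=0 -> substrate=1 bound=2 product=0
t=3: arr=2 -> substrate=3 bound=2 product=0
t=4: arr=3 -> substrate=4 bound=2 product=2
t=5: arr=0 -> substrate=4 bound=2 product=2
t=6: arr=1 -> substrate=5 bound=2 product=2
t=7: arr=0 -> substrate=3 bound=2 product=4
t=8: arr=2 -> substrate=5 bound=2 product=4
t=9: arr=0 -> substrate=5 bound=2 product=4
t=10: arr=0 -> substrate=3 bound=2 product=6
t=11: arr=1 -> substrate=4 bound=2 product=6
t=12: arr=3 -> substrate=7 bound=2 product=6
t=13: arr=3 -> substrate=8 bound=2 product=8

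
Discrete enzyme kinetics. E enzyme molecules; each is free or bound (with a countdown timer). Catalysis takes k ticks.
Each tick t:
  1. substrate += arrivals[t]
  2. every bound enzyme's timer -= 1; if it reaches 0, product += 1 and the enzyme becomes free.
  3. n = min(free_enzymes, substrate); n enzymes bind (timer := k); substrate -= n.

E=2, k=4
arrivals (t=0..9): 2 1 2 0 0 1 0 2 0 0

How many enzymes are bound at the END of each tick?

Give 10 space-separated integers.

Answer: 2 2 2 2 2 2 2 2 2 2

Derivation:
t=0: arr=2 -> substrate=0 bound=2 product=0
t=1: arr=1 -> substrate=1 bound=2 product=0
t=2: arr=2 -> substrate=3 bound=2 product=0
t=3: arr=0 -> substrate=3 bound=2 product=0
t=4: arr=0 -> substrate=1 bound=2 product=2
t=5: arr=1 -> substrate=2 bound=2 product=2
t=6: arr=0 -> substrate=2 bound=2 product=2
t=7: arr=2 -> substrate=4 bound=2 product=2
t=8: arr=0 -> substrate=2 bound=2 product=4
t=9: arr=0 -> substrate=2 bound=2 product=4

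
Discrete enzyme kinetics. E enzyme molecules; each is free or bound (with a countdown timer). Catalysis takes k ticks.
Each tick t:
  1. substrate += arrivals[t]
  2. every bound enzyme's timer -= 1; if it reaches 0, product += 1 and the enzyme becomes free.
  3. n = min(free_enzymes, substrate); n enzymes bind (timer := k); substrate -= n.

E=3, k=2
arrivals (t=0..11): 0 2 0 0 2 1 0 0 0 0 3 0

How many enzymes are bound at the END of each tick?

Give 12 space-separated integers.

Answer: 0 2 2 0 2 3 1 0 0 0 3 3

Derivation:
t=0: arr=0 -> substrate=0 bound=0 product=0
t=1: arr=2 -> substrate=0 bound=2 product=0
t=2: arr=0 -> substrate=0 bound=2 product=0
t=3: arr=0 -> substrate=0 bound=0 product=2
t=4: arr=2 -> substrate=0 bound=2 product=2
t=5: arr=1 -> substrate=0 bound=3 product=2
t=6: arr=0 -> substrate=0 bound=1 product=4
t=7: arr=0 -> substrate=0 bound=0 product=5
t=8: arr=0 -> substrate=0 bound=0 product=5
t=9: arr=0 -> substrate=0 bound=0 product=5
t=10: arr=3 -> substrate=0 bound=3 product=5
t=11: arr=0 -> substrate=0 bound=3 product=5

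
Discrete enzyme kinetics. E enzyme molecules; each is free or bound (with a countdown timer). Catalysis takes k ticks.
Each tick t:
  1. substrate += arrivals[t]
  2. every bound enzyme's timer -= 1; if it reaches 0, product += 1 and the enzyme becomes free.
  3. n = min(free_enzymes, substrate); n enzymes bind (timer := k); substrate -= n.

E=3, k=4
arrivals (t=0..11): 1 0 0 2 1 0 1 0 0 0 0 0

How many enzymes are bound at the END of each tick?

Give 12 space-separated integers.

t=0: arr=1 -> substrate=0 bound=1 product=0
t=1: arr=0 -> substrate=0 bound=1 product=0
t=2: arr=0 -> substrate=0 bound=1 product=0
t=3: arr=2 -> substrate=0 bound=3 product=0
t=4: arr=1 -> substrate=0 bound=3 product=1
t=5: arr=0 -> substrate=0 bound=3 product=1
t=6: arr=1 -> substrate=1 bound=3 product=1
t=7: arr=0 -> substrate=0 bound=2 product=3
t=8: arr=0 -> substrate=0 bound=1 product=4
t=9: arr=0 -> substrate=0 bound=1 product=4
t=10: arr=0 -> substrate=0 bound=1 product=4
t=11: arr=0 -> substrate=0 bound=0 product=5

Answer: 1 1 1 3 3 3 3 2 1 1 1 0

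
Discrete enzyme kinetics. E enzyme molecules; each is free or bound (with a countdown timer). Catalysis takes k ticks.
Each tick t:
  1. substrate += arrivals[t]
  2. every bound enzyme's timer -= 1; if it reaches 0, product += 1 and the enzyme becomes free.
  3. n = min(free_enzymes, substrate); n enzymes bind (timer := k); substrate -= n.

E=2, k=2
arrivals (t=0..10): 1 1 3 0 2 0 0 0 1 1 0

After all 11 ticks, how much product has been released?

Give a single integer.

t=0: arr=1 -> substrate=0 bound=1 product=0
t=1: arr=1 -> substrate=0 bound=2 product=0
t=2: arr=3 -> substrate=2 bound=2 product=1
t=3: arr=0 -> substrate=1 bound=2 product=2
t=4: arr=2 -> substrate=2 bound=2 product=3
t=5: arr=0 -> substrate=1 bound=2 product=4
t=6: arr=0 -> substrate=0 bound=2 product=5
t=7: arr=0 -> substrate=0 bound=1 product=6
t=8: arr=1 -> substrate=0 bound=1 product=7
t=9: arr=1 -> substrate=0 bound=2 product=7
t=10: arr=0 -> substrate=0 bound=1 product=8

Answer: 8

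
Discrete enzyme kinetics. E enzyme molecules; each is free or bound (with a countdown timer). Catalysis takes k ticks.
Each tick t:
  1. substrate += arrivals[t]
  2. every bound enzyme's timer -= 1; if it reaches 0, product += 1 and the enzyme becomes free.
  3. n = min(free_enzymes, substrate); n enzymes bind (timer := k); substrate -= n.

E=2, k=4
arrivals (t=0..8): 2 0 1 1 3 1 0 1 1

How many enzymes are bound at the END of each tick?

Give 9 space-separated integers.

Answer: 2 2 2 2 2 2 2 2 2

Derivation:
t=0: arr=2 -> substrate=0 bound=2 product=0
t=1: arr=0 -> substrate=0 bound=2 product=0
t=2: arr=1 -> substrate=1 bound=2 product=0
t=3: arr=1 -> substrate=2 bound=2 product=0
t=4: arr=3 -> substrate=3 bound=2 product=2
t=5: arr=1 -> substrate=4 bound=2 product=2
t=6: arr=0 -> substrate=4 bound=2 product=2
t=7: arr=1 -> substrate=5 bound=2 product=2
t=8: arr=1 -> substrate=4 bound=2 product=4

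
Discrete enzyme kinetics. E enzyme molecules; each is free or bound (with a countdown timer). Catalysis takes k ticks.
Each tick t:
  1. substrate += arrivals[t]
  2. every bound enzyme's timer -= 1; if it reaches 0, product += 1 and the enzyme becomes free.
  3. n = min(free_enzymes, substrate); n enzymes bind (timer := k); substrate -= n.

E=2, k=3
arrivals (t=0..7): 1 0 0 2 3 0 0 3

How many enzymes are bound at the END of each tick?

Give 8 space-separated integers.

t=0: arr=1 -> substrate=0 bound=1 product=0
t=1: arr=0 -> substrate=0 bound=1 product=0
t=2: arr=0 -> substrate=0 bound=1 product=0
t=3: arr=2 -> substrate=0 bound=2 product=1
t=4: arr=3 -> substrate=3 bound=2 product=1
t=5: arr=0 -> substrate=3 bound=2 product=1
t=6: arr=0 -> substrate=1 bound=2 product=3
t=7: arr=3 -> substrate=4 bound=2 product=3

Answer: 1 1 1 2 2 2 2 2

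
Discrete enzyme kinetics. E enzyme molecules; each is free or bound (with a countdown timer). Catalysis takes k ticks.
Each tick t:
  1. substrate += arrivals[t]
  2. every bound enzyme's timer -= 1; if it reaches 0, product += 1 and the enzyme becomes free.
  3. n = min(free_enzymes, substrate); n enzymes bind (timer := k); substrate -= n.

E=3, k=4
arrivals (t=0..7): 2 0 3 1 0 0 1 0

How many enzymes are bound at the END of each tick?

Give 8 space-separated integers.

Answer: 2 2 3 3 3 3 3 3

Derivation:
t=0: arr=2 -> substrate=0 bound=2 product=0
t=1: arr=0 -> substrate=0 bound=2 product=0
t=2: arr=3 -> substrate=2 bound=3 product=0
t=3: arr=1 -> substrate=3 bound=3 product=0
t=4: arr=0 -> substrate=1 bound=3 product=2
t=5: arr=0 -> substrate=1 bound=3 product=2
t=6: arr=1 -> substrate=1 bound=3 product=3
t=7: arr=0 -> substrate=1 bound=3 product=3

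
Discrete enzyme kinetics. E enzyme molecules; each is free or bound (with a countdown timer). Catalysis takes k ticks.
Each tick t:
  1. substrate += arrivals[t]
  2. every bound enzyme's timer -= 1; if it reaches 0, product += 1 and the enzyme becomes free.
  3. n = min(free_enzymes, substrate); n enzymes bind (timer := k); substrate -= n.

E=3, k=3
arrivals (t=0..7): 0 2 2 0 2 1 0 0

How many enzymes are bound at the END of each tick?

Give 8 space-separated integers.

t=0: arr=0 -> substrate=0 bound=0 product=0
t=1: arr=2 -> substrate=0 bound=2 product=0
t=2: arr=2 -> substrate=1 bound=3 product=0
t=3: arr=0 -> substrate=1 bound=3 product=0
t=4: arr=2 -> substrate=1 bound=3 product=2
t=5: arr=1 -> substrate=1 bound=3 product=3
t=6: arr=0 -> substrate=1 bound=3 product=3
t=7: arr=0 -> substrate=0 bound=2 product=5

Answer: 0 2 3 3 3 3 3 2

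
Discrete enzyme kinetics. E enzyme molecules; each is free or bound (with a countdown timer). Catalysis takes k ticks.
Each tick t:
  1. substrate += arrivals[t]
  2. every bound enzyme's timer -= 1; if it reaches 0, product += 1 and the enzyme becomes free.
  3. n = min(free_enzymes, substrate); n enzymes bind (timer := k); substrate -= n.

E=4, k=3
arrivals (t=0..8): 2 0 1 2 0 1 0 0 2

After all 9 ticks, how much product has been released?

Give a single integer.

t=0: arr=2 -> substrate=0 bound=2 product=0
t=1: arr=0 -> substrate=0 bound=2 product=0
t=2: arr=1 -> substrate=0 bound=3 product=0
t=3: arr=2 -> substrate=0 bound=3 product=2
t=4: arr=0 -> substrate=0 bound=3 product=2
t=5: arr=1 -> substrate=0 bound=3 product=3
t=6: arr=0 -> substrate=0 bound=1 product=5
t=7: arr=0 -> substrate=0 bound=1 product=5
t=8: arr=2 -> substrate=0 bound=2 product=6

Answer: 6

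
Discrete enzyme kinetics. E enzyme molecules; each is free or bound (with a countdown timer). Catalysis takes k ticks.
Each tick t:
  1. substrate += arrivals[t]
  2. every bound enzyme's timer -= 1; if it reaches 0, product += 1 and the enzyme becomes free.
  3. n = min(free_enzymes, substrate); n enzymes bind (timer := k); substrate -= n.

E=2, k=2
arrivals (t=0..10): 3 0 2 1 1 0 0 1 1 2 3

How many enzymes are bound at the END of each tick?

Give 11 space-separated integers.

t=0: arr=3 -> substrate=1 bound=2 product=0
t=1: arr=0 -> substrate=1 bound=2 product=0
t=2: arr=2 -> substrate=1 bound=2 product=2
t=3: arr=1 -> substrate=2 bound=2 product=2
t=4: arr=1 -> substrate=1 bound=2 product=4
t=5: arr=0 -> substrate=1 bound=2 product=4
t=6: arr=0 -> substrate=0 bound=1 product=6
t=7: arr=1 -> substrate=0 bound=2 product=6
t=8: arr=1 -> substrate=0 bound=2 product=7
t=9: arr=2 -> substrate=1 bound=2 product=8
t=10: arr=3 -> substrate=3 bound=2 product=9

Answer: 2 2 2 2 2 2 1 2 2 2 2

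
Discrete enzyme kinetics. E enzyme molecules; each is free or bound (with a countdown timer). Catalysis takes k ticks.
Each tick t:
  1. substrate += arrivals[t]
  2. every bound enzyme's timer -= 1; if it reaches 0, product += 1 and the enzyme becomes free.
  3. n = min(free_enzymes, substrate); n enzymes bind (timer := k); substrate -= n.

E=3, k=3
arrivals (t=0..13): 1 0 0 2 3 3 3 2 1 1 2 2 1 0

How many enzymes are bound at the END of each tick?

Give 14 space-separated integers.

Answer: 1 1 1 2 3 3 3 3 3 3 3 3 3 3

Derivation:
t=0: arr=1 -> substrate=0 bound=1 product=0
t=1: arr=0 -> substrate=0 bound=1 product=0
t=2: arr=0 -> substrate=0 bound=1 product=0
t=3: arr=2 -> substrate=0 bound=2 product=1
t=4: arr=3 -> substrate=2 bound=3 product=1
t=5: arr=3 -> substrate=5 bound=3 product=1
t=6: arr=3 -> substrate=6 bound=3 product=3
t=7: arr=2 -> substrate=7 bound=3 product=4
t=8: arr=1 -> substrate=8 bound=3 product=4
t=9: arr=1 -> substrate=7 bound=3 product=6
t=10: arr=2 -> substrate=8 bound=3 product=7
t=11: arr=2 -> substrate=10 bound=3 product=7
t=12: arr=1 -> substrate=9 bound=3 product=9
t=13: arr=0 -> substrate=8 bound=3 product=10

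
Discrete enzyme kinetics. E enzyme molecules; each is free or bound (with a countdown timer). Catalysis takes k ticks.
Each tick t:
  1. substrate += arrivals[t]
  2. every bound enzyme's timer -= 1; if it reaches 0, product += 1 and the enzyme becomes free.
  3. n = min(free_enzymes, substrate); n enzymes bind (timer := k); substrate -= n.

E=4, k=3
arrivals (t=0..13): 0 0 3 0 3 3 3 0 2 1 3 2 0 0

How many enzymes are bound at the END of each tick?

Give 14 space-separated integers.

t=0: arr=0 -> substrate=0 bound=0 product=0
t=1: arr=0 -> substrate=0 bound=0 product=0
t=2: arr=3 -> substrate=0 bound=3 product=0
t=3: arr=0 -> substrate=0 bound=3 product=0
t=4: arr=3 -> substrate=2 bound=4 product=0
t=5: arr=3 -> substrate=2 bound=4 product=3
t=6: arr=3 -> substrate=5 bound=4 product=3
t=7: arr=0 -> substrate=4 bound=4 product=4
t=8: arr=2 -> substrate=3 bound=4 product=7
t=9: arr=1 -> substrate=4 bound=4 product=7
t=10: arr=3 -> substrate=6 bound=4 product=8
t=11: arr=2 -> substrate=5 bound=4 product=11
t=12: arr=0 -> substrate=5 bound=4 product=11
t=13: arr=0 -> substrate=4 bound=4 product=12

Answer: 0 0 3 3 4 4 4 4 4 4 4 4 4 4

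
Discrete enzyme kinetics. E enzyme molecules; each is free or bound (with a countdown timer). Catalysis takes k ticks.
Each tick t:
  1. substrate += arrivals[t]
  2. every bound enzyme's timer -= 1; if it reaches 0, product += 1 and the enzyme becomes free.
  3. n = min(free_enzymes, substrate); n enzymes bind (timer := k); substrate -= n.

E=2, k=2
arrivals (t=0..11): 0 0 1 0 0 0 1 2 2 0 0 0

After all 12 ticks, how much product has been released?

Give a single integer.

t=0: arr=0 -> substrate=0 bound=0 product=0
t=1: arr=0 -> substrate=0 bound=0 product=0
t=2: arr=1 -> substrate=0 bound=1 product=0
t=3: arr=0 -> substrate=0 bound=1 product=0
t=4: arr=0 -> substrate=0 bound=0 product=1
t=5: arr=0 -> substrate=0 bound=0 product=1
t=6: arr=1 -> substrate=0 bound=1 product=1
t=7: arr=2 -> substrate=1 bound=2 product=1
t=8: arr=2 -> substrate=2 bound=2 product=2
t=9: arr=0 -> substrate=1 bound=2 product=3
t=10: arr=0 -> substrate=0 bound=2 product=4
t=11: arr=0 -> substrate=0 bound=1 product=5

Answer: 5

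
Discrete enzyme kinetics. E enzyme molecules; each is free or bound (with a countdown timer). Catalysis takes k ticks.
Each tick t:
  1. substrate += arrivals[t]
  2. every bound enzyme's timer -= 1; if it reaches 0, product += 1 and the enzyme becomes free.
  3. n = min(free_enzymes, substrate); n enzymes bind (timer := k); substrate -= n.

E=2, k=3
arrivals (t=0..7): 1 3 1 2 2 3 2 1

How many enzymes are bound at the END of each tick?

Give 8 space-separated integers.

t=0: arr=1 -> substrate=0 bound=1 product=0
t=1: arr=3 -> substrate=2 bound=2 product=0
t=2: arr=1 -> substrate=3 bound=2 product=0
t=3: arr=2 -> substrate=4 bound=2 product=1
t=4: arr=2 -> substrate=5 bound=2 product=2
t=5: arr=3 -> substrate=8 bound=2 product=2
t=6: arr=2 -> substrate=9 bound=2 product=3
t=7: arr=1 -> substrate=9 bound=2 product=4

Answer: 1 2 2 2 2 2 2 2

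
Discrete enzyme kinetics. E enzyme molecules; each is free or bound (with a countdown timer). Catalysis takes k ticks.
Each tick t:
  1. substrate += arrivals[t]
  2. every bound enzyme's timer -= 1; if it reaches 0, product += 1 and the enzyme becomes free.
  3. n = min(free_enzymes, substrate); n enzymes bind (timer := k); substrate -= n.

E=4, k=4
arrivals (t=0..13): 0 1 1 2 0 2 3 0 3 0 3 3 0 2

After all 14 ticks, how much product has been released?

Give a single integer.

Answer: 9

Derivation:
t=0: arr=0 -> substrate=0 bound=0 product=0
t=1: arr=1 -> substrate=0 bound=1 product=0
t=2: arr=1 -> substrate=0 bound=2 product=0
t=3: arr=2 -> substrate=0 bound=4 product=0
t=4: arr=0 -> substrate=0 bound=4 product=0
t=5: arr=2 -> substrate=1 bound=4 product=1
t=6: arr=3 -> substrate=3 bound=4 product=2
t=7: arr=0 -> substrate=1 bound=4 product=4
t=8: arr=3 -> substrate=4 bound=4 product=4
t=9: arr=0 -> substrate=3 bound=4 product=5
t=10: arr=3 -> substrate=5 bound=4 product=6
t=11: arr=3 -> substrate=6 bound=4 product=8
t=12: arr=0 -> substrate=6 bound=4 product=8
t=13: arr=2 -> substrate=7 bound=4 product=9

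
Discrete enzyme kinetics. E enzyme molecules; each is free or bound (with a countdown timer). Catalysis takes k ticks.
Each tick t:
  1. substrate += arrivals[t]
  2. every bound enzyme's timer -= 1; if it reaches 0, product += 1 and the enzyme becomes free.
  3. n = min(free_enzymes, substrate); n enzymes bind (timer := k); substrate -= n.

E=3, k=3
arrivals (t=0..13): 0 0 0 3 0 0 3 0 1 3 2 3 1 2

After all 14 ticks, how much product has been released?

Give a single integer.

Answer: 9

Derivation:
t=0: arr=0 -> substrate=0 bound=0 product=0
t=1: arr=0 -> substrate=0 bound=0 product=0
t=2: arr=0 -> substrate=0 bound=0 product=0
t=3: arr=3 -> substrate=0 bound=3 product=0
t=4: arr=0 -> substrate=0 bound=3 product=0
t=5: arr=0 -> substrate=0 bound=3 product=0
t=6: arr=3 -> substrate=0 bound=3 product=3
t=7: arr=0 -> substrate=0 bound=3 product=3
t=8: arr=1 -> substrate=1 bound=3 product=3
t=9: arr=3 -> substrate=1 bound=3 product=6
t=10: arr=2 -> substrate=3 bound=3 product=6
t=11: arr=3 -> substrate=6 bound=3 product=6
t=12: arr=1 -> substrate=4 bound=3 product=9
t=13: arr=2 -> substrate=6 bound=3 product=9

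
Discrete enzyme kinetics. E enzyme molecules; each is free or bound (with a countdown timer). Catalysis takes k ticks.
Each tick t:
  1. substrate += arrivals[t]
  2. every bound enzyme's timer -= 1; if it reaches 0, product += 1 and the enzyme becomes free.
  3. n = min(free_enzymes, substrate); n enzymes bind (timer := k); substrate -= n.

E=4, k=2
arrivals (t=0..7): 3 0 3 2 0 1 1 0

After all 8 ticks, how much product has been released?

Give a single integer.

Answer: 9

Derivation:
t=0: arr=3 -> substrate=0 bound=3 product=0
t=1: arr=0 -> substrate=0 bound=3 product=0
t=2: arr=3 -> substrate=0 bound=3 product=3
t=3: arr=2 -> substrate=1 bound=4 product=3
t=4: arr=0 -> substrate=0 bound=2 product=6
t=5: arr=1 -> substrate=0 bound=2 product=7
t=6: arr=1 -> substrate=0 bound=2 product=8
t=7: arr=0 -> substrate=0 bound=1 product=9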